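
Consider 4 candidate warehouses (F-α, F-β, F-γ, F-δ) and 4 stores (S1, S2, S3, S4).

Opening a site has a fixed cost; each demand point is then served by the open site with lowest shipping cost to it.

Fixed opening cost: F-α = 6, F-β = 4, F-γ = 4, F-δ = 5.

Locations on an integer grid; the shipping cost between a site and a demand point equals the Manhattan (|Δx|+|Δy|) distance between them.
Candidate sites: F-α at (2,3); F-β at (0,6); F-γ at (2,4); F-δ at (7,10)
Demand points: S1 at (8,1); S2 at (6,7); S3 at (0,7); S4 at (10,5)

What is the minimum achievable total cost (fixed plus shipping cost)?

Open {F-β, F-δ}: assign each demand point to its cheapest open site.
  S1→F-δ 10, S2→F-δ 4, S3→F-β 1, S4→F-δ 8
  shipping cost 23, fixed 9 → total 32.
Compare {F-γ}: shipping cost 30 + fixed 4 = 34.
Compare {F-β, F-γ}: shipping cost 26 + fixed 8 = 34.
Compare {F-γ, F-δ}: shipping cost 26 + fixed 9 = 35.
All other subsets cost ≥ 34. Minimum total cost: 32.

32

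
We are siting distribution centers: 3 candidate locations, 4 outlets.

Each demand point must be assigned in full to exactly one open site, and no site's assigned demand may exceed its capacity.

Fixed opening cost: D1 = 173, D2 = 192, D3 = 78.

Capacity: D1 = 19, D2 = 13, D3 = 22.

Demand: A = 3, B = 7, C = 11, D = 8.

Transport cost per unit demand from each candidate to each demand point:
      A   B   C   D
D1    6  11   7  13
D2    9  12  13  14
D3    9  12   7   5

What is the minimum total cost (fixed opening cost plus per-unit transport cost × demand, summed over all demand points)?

463

Open {D1, D3}; cheapest assignment that respects the capacities:
  D1 (cap 19, load 10): A, B — cost 3×6 + 7×11 = 95
  D3 (cap 22, load 19): C, D — cost 11×7 + 8×5 = 117
  Shipping 212, fixed 251 → total 463.
  Any other capacity-feasible assignment to {D1, D3} ships for at least 212.
Compare {D2, D3}: its best feasible assignment gives total 498.
Compare {D1, D2, D3}: its best feasible assignment gives total 655.
Every other set of open sites that can feasibly serve all demand totals ≥ 498 even under its best assignment. Minimum: 463.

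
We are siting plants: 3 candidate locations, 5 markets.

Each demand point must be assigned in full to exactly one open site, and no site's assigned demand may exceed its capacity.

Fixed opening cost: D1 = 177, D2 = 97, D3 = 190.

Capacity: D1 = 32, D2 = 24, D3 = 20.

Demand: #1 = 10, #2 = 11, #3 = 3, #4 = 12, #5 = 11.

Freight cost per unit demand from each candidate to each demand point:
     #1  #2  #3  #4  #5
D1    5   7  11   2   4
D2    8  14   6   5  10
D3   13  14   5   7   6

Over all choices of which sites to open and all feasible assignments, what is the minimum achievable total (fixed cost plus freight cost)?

Open {D1, D2}; cheapest assignment that respects the capacities:
  D1 (cap 32, load 32): #1, #2, #5 — cost 10×5 + 11×7 + 11×4 = 171
  D2 (cap 24, load 15): #3, #4 — cost 3×6 + 12×5 = 78
  Shipping 249, fixed 274 → total 523.
  Any other capacity-feasible assignment to {D1, D2} ships for at least 249.
Compare {D1, D3}: its best feasible assignment gives total 637.
Compare {D1, D2, D3}: its best feasible assignment gives total 710.
Every other set of open sites that can feasibly serve all demand totals ≥ 637 even under its best assignment. Minimum: 523.

523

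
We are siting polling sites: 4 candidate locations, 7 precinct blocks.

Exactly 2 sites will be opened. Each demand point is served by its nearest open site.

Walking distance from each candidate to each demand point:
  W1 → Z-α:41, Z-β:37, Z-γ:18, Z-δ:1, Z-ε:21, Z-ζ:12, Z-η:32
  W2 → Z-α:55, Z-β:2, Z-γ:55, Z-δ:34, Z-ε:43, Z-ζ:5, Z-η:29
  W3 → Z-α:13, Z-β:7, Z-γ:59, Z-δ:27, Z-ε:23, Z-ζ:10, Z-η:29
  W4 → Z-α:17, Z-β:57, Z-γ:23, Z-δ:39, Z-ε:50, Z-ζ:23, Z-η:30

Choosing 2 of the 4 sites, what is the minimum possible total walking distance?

99

Open {W1, W3}.
  Z-α→W3 13, Z-β→W3 7, Z-γ→W1 18, Z-δ→W1 1, Z-ε→W1 21, Z-ζ→W3 10, Z-η→W3 29  ⇒ total 99.
Compare {W1, W2}: total 117.
Compare {W3, W4}: total 132.
No size-2 selection does better; minimum is 99.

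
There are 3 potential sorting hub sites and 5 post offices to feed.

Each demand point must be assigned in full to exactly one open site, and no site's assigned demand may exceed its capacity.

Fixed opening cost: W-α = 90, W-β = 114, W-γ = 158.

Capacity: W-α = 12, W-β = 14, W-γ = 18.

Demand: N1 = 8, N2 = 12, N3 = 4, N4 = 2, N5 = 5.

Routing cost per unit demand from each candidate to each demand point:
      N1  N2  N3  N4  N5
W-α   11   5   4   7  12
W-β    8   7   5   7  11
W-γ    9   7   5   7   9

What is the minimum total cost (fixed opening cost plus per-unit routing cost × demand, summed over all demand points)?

Open {W-β, W-γ}; cheapest assignment that respects the capacities:
  W-β (cap 14, load 14): N1, N3, N4 — cost 8×8 + 4×5 + 2×7 = 98
  W-γ (cap 18, load 17): N2, N5 — cost 12×7 + 5×9 = 129
  Shipping 227, fixed 272 → total 499.
  Any other capacity-feasible assignment to {W-β, W-γ} ships for at least 227.
Compare {W-α, W-β, W-γ}: its best feasible assignment gives total 565.
Every other set of open sites that can feasibly serve all demand totals ≥ 565 even under its best assignment. Minimum: 499.

499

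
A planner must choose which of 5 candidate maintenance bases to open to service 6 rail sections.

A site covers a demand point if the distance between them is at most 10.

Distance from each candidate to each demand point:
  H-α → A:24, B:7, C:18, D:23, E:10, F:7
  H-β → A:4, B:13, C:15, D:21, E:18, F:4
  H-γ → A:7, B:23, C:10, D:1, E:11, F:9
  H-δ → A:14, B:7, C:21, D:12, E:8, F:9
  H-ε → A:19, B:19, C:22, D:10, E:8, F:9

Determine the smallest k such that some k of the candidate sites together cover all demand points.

2

Coverage sets (demand points within 10 of each site):
  H-α: {B, E, F}
  H-β: {A, F}
  H-γ: {A, C, D, F}
  H-δ: {B, E, F}
  H-ε: {D, E, F}
No single site covers all 6 demand points.
But {H-α, H-γ} covers everything, so the minimum is 2.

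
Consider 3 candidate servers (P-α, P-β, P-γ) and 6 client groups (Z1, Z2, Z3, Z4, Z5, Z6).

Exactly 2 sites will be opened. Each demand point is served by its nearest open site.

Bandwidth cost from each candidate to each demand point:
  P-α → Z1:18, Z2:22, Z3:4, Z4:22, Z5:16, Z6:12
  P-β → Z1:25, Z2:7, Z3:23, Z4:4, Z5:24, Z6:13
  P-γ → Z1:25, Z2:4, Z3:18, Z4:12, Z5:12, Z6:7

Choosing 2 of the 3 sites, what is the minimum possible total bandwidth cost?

Open {P-α, P-γ}.
  Z1→P-α 18, Z2→P-γ 4, Z3→P-α 4, Z4→P-γ 12, Z5→P-γ 12, Z6→P-γ 7  ⇒ total 57.
Compare {P-α, P-β}: total 61.
Compare {P-β, P-γ}: total 70.

57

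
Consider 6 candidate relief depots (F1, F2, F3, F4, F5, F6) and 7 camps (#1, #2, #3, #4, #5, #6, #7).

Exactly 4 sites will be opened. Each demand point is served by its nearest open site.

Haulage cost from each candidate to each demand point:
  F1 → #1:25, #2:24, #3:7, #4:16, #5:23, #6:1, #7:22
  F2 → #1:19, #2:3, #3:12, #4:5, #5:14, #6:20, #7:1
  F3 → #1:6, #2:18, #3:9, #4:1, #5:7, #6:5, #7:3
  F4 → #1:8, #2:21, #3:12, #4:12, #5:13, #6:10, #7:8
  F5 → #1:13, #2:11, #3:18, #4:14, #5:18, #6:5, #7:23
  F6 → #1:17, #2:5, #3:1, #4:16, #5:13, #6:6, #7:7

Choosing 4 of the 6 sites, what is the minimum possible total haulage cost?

20

Open {F1, F2, F3, F6}.
  #1→F3 6, #2→F2 3, #3→F6 1, #4→F3 1, #5→F3 7, #6→F1 1, #7→F2 1  ⇒ total 20.
Compare {F1, F3, F4, F6}: total 24.
Compare {F1, F3, F5, F6}: total 24.
No size-4 selection does better; minimum is 20.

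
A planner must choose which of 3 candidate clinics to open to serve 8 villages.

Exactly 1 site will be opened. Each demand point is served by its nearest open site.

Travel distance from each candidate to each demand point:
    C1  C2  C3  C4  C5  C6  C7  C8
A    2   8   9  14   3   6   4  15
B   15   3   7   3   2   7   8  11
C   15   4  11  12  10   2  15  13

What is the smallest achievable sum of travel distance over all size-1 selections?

Open {B}.
  C1→B 15, C2→B 3, C3→B 7, C4→B 3, C5→B 2, C6→B 7, C7→B 8, C8→B 11  ⇒ total 56.
Compare {A}: total 61.
Compare {C}: total 82.

56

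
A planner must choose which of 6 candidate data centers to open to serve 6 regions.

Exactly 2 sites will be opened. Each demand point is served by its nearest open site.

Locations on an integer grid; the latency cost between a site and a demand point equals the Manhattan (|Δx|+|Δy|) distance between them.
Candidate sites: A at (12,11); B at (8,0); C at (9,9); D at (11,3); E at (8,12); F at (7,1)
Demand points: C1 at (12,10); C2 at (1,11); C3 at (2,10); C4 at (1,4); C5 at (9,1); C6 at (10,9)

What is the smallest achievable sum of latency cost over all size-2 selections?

34

Open {C, F}.
  C1→C 4, C2→C 10, C3→C 8, C4→F 9, C5→F 2, C6→C 1  ⇒ total 34.
Compare {B, C}: total 36.
Compare {A, F}: total 38.
No size-2 selection does better; minimum is 34.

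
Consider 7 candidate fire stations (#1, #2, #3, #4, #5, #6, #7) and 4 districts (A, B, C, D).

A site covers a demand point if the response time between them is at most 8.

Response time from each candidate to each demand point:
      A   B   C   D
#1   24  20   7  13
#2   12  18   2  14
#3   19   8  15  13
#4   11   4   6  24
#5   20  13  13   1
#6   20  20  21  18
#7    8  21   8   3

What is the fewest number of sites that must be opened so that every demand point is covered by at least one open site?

Coverage sets (demand points within 8 of each site):
  #1: {C}
  #2: {C}
  #3: {B}
  #4: {B, C}
  #5: {D}
  #6: {}
  #7: {A, C, D}
No single site covers all 4 demand points.
But {#3, #7} covers everything, so the minimum is 2.

2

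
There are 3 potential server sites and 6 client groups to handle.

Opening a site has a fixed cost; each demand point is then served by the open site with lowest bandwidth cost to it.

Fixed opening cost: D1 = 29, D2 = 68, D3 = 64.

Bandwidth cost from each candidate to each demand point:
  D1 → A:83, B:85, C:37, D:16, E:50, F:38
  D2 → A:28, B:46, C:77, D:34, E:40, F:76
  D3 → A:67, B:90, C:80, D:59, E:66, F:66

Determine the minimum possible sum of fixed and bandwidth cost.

Open {D1, D2}: assign each demand point to its cheapest open site.
  A→D2 28, B→D2 46, C→D1 37, D→D1 16, E→D2 40, F→D1 38
  bandwidth cost 205, fixed 97 → total 302.
Compare {D1}: bandwidth cost 309 + fixed 29 = 338.
Compare {D1, D2, D3}: bandwidth cost 205 + fixed 161 = 366.
Compare {D2}: bandwidth cost 301 + fixed 68 = 369.
All other subsets cost ≥ 338. Minimum total cost: 302.

302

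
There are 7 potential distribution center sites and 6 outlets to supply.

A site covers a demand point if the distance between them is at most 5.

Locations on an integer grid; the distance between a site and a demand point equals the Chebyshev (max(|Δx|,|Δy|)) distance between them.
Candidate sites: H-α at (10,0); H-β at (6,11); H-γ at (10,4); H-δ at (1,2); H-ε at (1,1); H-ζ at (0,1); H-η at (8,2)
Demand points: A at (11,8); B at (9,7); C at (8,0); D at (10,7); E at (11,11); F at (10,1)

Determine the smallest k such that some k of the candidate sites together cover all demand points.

Coverage sets (demand points within 5 of each site):
  H-α: {C, F}
  H-β: {A, B, D, E}
  H-γ: {A, B, C, D, F}
  H-δ: {}
  H-ε: {}
  H-ζ: {}
  H-η: {B, C, D, F}
No single site covers all 6 demand points.
But {H-α, H-β} covers everything, so the minimum is 2.

2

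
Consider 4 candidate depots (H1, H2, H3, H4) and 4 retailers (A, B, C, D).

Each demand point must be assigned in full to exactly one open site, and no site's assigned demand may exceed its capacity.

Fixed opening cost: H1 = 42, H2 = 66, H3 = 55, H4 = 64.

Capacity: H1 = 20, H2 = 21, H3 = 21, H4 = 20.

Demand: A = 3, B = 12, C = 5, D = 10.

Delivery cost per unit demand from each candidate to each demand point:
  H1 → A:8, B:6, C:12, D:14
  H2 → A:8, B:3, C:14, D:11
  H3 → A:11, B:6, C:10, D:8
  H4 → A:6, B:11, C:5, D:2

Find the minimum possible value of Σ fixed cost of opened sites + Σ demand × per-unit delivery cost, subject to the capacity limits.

229

Open {H2, H4}; cheapest assignment that respects the capacities:
  H2 (cap 21, load 12): B — cost 12×3 = 36
  H4 (cap 20, load 18): A, C, D — cost 3×6 + 5×5 + 10×2 = 63
  Shipping 99, fixed 130 → total 229.
  Any other capacity-feasible assignment to {H2, H4} ships for at least 99.
Compare {H1, H4}: its best feasible assignment gives total 241.
Compare {H3, H4}: its best feasible assignment gives total 254.
Every other set of open sites that can feasibly serve all demand totals ≥ 241 even under its best assignment. Minimum: 229.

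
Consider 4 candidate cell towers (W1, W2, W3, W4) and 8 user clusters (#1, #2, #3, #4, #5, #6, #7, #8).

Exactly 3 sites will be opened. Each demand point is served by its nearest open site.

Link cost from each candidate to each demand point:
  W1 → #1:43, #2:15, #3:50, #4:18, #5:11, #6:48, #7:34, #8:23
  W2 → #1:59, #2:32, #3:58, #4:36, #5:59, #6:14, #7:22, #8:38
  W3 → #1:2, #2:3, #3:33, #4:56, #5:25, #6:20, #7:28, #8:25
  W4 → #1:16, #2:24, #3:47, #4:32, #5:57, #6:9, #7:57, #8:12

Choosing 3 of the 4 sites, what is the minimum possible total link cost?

116

Open {W1, W3, W4}.
  #1→W3 2, #2→W3 3, #3→W3 33, #4→W1 18, #5→W1 11, #6→W4 9, #7→W3 28, #8→W4 12  ⇒ total 116.
Compare {W1, W2, W3}: total 126.
Compare {W2, W3, W4}: total 138.
No size-3 selection does better; minimum is 116.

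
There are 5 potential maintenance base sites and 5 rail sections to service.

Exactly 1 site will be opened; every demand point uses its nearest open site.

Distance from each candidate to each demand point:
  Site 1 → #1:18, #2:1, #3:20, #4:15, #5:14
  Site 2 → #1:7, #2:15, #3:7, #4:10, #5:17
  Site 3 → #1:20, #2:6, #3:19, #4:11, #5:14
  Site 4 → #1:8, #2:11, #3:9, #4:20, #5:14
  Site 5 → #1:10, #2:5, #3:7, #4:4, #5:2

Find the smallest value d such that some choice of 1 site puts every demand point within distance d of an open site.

Open {Site 5}.
  Farthest demand point is #1 at distance 10 (to Site 5); all others are ≤ 10.
With {Site 2} the worst case is 17.
With {Site 1} the worst case is 20.
No size-1 selection achieves below 10.

10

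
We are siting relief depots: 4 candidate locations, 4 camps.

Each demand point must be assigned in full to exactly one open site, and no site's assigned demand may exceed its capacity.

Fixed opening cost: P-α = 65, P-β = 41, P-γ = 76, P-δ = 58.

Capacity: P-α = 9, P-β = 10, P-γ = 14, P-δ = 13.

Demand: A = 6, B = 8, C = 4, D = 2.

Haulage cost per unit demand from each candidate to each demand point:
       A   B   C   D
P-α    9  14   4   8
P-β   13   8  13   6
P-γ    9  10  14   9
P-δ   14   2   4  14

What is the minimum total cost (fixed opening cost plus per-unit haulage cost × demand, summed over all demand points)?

221

Open {P-β, P-δ}; cheapest assignment that respects the capacities:
  P-β (cap 10, load 8): A, D — cost 6×13 + 2×6 = 90
  P-δ (cap 13, load 12): B, C — cost 8×2 + 4×4 = 32
  Shipping 122, fixed 99 → total 221.
  Any other capacity-feasible assignment to {P-β, P-δ} ships for at least 122.
Compare {P-α, P-δ}: its best feasible assignment gives total 225.
Compare {P-γ, P-δ}: its best feasible assignment gives total 238.
Every other set of open sites that can feasibly serve all demand totals ≥ 225 even under its best assignment. Minimum: 221.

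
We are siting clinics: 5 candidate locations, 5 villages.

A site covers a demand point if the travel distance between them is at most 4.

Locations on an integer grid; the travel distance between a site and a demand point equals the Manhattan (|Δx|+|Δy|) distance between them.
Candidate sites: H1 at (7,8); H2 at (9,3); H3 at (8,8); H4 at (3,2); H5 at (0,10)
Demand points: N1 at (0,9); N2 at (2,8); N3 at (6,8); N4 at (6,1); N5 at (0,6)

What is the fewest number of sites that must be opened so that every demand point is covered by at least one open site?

3

Coverage sets (demand points within 4 of each site):
  H1: {N3}
  H2: {}
  H3: {N3}
  H4: {N4}
  H5: {N1, N2, N5}
No 2 sites suffice: every size-2 union leaves at least one demand point uncovered.
But {H1, H4, H5} covers everything, so the minimum is 3.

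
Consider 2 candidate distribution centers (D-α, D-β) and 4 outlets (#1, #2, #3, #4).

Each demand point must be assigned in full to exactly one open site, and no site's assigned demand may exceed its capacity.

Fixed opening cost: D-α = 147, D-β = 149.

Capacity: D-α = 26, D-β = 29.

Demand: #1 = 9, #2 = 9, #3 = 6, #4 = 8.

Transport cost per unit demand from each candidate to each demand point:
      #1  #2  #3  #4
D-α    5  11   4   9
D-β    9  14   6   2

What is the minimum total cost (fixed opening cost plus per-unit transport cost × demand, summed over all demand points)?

Open {D-α, D-β}; cheapest assignment that respects the capacities:
  D-α (cap 26, load 24): #1, #2, #3 — cost 9×5 + 9×11 + 6×4 = 168
  D-β (cap 29, load 8): #4 — cost 8×2 = 16
  Shipping 184, fixed 296 → total 480.
  Any other capacity-feasible assignment to {D-α, D-β} ships for at least 184.
Total demand is 32 and no other set of sites has combined capacity ≥ 32, so {D-α, D-β} is the only feasible choice of open sites. Minimum: 480.

480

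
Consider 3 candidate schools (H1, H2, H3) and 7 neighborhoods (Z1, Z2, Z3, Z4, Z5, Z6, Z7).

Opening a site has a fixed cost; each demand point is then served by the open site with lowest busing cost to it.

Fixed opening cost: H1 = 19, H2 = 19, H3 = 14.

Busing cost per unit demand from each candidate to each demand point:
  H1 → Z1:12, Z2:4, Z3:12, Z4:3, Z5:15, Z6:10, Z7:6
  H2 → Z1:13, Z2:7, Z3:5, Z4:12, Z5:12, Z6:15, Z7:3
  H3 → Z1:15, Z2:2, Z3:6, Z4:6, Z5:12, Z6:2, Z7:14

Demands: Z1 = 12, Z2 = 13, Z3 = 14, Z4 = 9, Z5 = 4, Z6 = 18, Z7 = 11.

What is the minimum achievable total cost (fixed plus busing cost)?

Open {H1, H2, H3}: assign each demand point to its cheapest open site.
  Z1→H1 12×12=144, Z2→H3 13×2=26, Z3→H2 14×5=70, Z4→H1 9×3=27, Z5→H2 4×12=48, Z6→H3 18×2=36, Z7→H2 11×3=33
  busing cost 384, fixed 52 → total 436.
Compare {H2, H3}: busing cost 423 + fixed 33 = 456.
Compare {H1, H3}: busing cost 431 + fixed 33 = 464.
Compare {H1, H2}: busing cost 554 + fixed 38 = 592.
All other subsets cost ≥ 456. Minimum total cost: 436.

436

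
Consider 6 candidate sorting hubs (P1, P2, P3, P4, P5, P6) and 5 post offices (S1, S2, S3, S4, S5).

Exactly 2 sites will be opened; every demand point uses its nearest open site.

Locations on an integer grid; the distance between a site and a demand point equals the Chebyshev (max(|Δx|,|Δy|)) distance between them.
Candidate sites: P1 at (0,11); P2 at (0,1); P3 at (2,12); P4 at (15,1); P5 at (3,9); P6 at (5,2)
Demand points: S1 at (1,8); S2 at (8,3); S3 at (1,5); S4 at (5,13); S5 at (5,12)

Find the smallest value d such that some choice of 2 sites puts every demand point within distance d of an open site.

4

Open {P3, P6}.
  Farthest demand point is S1 at distance 4 (to P3); all others are ≤ 4.
With {P5, P6} the worst case is 4.
With {P1, P6} the worst case is 5.
No size-2 selection achieves below 4.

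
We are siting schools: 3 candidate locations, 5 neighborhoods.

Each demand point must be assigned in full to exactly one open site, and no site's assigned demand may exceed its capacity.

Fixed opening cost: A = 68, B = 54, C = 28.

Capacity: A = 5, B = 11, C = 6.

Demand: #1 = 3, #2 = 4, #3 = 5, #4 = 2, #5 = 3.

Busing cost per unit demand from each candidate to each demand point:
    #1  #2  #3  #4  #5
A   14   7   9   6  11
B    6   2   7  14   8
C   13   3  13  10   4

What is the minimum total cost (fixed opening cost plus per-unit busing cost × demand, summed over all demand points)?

Open {B, C}; cheapest assignment that respects the capacities:
  B (cap 11, load 11): #1, #3, #5 — cost 3×6 + 5×7 + 3×8 = 77
  C (cap 6, load 6): #2, #4 — cost 4×3 + 2×10 = 32
  Shipping 109, fixed 82 → total 191.
  Any other capacity-feasible assignment to {B, C} ships for at least 109.
Compare {A, B, C}: its best feasible assignment gives total 251.
Every other set of open sites that can feasibly serve all demand totals ≥ 251 even under its best assignment. Minimum: 191.

191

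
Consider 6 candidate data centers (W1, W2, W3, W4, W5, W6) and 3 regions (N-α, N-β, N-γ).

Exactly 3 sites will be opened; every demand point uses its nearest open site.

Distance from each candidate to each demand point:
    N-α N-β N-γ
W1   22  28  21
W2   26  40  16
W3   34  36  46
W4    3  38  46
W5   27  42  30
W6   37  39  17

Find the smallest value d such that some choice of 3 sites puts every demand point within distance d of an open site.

28

Open {W1, W2, W3}.
  Farthest demand point is N-β at distance 28 (to W1); all others are ≤ 28.
With {W1, W2, W4} the worst case is 28.
With {W1, W2, W5} the worst case is 28.
No size-3 selection achieves below 28.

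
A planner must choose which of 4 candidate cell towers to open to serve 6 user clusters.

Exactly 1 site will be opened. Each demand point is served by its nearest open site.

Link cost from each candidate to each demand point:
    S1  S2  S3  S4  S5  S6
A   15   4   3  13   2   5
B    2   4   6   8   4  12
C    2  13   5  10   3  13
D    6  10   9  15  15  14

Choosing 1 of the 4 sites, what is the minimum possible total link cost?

Open {B}.
  S1→B 2, S2→B 4, S3→B 6, S4→B 8, S5→B 4, S6→B 12  ⇒ total 36.
Compare {A}: total 42.
Compare {C}: total 46.
No size-1 selection does better; minimum is 36.

36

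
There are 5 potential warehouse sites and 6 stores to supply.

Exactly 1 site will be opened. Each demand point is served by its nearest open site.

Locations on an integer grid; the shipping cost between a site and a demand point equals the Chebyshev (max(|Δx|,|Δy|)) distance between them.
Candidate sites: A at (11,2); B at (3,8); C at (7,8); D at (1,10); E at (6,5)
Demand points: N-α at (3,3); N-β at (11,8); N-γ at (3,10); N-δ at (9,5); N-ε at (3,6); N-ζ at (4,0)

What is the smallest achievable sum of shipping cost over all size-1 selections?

Open {E}.
  N-α→E 3, N-β→E 5, N-γ→E 5, N-δ→E 3, N-ε→E 3, N-ζ→E 5  ⇒ total 24.
Compare {C}: total 28.
Compare {B}: total 31.
No size-1 selection does better; minimum is 24.

24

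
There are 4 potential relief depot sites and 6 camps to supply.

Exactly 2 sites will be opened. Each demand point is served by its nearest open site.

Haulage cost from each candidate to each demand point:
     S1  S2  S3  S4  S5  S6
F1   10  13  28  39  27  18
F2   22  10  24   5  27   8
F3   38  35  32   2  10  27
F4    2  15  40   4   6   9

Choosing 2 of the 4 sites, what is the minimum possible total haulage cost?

54

Open {F2, F4}.
  S1→F4 2, S2→F2 10, S3→F2 24, S4→F4 4, S5→F4 6, S6→F2 8  ⇒ total 54.
Compare {F1, F4}: total 62.
Compare {F3, F4}: total 66.
No size-2 selection does better; minimum is 54.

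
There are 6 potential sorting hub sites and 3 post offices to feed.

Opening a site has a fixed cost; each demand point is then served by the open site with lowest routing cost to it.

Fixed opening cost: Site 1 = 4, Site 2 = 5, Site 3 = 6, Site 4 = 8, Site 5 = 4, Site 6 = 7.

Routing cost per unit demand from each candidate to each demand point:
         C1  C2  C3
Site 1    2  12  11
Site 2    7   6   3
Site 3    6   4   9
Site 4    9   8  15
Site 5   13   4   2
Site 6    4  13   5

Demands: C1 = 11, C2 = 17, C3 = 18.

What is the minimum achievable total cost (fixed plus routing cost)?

134

Open {Site 1, Site 5}: assign each demand point to its cheapest open site.
  C1→Site 1 11×2=22, C2→Site 5 17×4=68, C3→Site 5 18×2=36
  routing cost 126, fixed 8 → total 134.
Compare {Site 1, Site 2, Site 5}: routing cost 126 + fixed 13 = 139.
Compare {Site 1, Site 3, Site 5}: routing cost 126 + fixed 14 = 140.
Compare {Site 1, Site 5, Site 6}: routing cost 126 + fixed 15 = 141.
All other subsets cost ≥ 139. Minimum total cost: 134.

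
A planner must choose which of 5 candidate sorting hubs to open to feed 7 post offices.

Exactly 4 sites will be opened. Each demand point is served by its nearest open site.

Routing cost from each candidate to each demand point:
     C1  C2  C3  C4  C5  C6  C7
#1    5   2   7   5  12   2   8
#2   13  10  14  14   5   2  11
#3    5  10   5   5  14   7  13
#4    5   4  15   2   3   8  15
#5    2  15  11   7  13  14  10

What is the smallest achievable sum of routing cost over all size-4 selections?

Open {#1, #3, #4, #5}.
  C1→#5 2, C2→#1 2, C3→#3 5, C4→#4 2, C5→#4 3, C6→#1 2, C7→#1 8  ⇒ total 24.
Compare {#1, #2, #4, #5}: total 26.
Compare {#1, #2, #3, #4}: total 27.
No size-4 selection does better; minimum is 24.

24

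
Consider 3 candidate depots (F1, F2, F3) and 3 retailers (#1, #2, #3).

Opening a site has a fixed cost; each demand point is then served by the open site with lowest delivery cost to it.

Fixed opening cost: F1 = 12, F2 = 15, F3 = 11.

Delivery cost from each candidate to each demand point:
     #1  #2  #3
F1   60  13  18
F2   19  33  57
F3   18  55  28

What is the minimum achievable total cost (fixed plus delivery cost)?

72

Open {F1, F3}: assign each demand point to its cheapest open site.
  #1→F3 18, #2→F1 13, #3→F1 18
  delivery cost 49, fixed 23 → total 72.
Compare {F1, F2}: delivery cost 50 + fixed 27 = 77.
Compare {F1, F2, F3}: delivery cost 49 + fixed 38 = 87.
Compare {F1}: delivery cost 91 + fixed 12 = 103.
All other subsets cost ≥ 77. Minimum total cost: 72.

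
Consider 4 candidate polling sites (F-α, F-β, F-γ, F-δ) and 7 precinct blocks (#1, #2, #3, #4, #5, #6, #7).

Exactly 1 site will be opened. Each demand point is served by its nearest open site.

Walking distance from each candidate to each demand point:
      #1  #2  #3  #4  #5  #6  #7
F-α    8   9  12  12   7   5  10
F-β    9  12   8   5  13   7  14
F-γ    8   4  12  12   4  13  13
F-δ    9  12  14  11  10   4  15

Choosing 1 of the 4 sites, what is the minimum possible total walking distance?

63

Open {F-α}.
  #1→F-α 8, #2→F-α 9, #3→F-α 12, #4→F-α 12, #5→F-α 7, #6→F-α 5, #7→F-α 10  ⇒ total 63.
Compare {F-γ}: total 66.
Compare {F-β}: total 68.
No size-1 selection does better; minimum is 63.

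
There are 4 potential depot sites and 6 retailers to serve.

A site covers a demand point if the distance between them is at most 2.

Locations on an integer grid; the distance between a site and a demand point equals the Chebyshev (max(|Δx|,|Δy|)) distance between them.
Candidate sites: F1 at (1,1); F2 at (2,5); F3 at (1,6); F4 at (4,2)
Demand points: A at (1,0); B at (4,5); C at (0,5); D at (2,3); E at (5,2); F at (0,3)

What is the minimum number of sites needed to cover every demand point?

3

Coverage sets (demand points within 2 of each site):
  F1: {A, D, F}
  F2: {B, C, D, F}
  F3: {C}
  F4: {D, E}
No 2 sites suffice: every size-2 union leaves at least one demand point uncovered.
But {F1, F2, F4} covers everything, so the minimum is 3.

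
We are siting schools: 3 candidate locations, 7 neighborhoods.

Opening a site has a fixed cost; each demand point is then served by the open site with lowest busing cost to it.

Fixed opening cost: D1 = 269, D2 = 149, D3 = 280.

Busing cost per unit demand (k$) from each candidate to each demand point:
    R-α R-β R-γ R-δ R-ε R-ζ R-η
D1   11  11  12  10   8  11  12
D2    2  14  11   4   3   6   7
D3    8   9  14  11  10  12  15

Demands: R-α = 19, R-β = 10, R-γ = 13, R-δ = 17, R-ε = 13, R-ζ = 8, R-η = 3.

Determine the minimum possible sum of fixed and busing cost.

646

Open {D2}: assign each demand point to its cheapest open site.
  R-α→D2 19×2=38, R-β→D2 10×14=140, R-γ→D2 13×11=143, R-δ→D2 17×4=68, R-ε→D2 13×3=39, R-ζ→D2 8×6=48, R-η→D2 3×7=21
  busing cost 497, fixed 149 → total 646.
Compare {D2, D3}: busing cost 447 + fixed 429 = 876.
Compare {D1, D2}: busing cost 467 + fixed 418 = 885.
Compare {D1}: busing cost 873 + fixed 269 = 1142.
All other subsets cost ≥ 876. Minimum total cost: 646.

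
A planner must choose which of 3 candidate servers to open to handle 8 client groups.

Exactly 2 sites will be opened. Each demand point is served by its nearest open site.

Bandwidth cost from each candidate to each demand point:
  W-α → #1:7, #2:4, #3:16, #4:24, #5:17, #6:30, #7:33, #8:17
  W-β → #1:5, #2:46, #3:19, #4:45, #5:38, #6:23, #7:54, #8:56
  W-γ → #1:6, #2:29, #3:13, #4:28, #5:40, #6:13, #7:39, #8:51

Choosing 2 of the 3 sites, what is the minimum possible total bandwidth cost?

127

Open {W-α, W-γ}.
  #1→W-γ 6, #2→W-α 4, #3→W-γ 13, #4→W-α 24, #5→W-α 17, #6→W-γ 13, #7→W-α 33, #8→W-α 17  ⇒ total 127.
Compare {W-α, W-β}: total 139.
Compare {W-β, W-γ}: total 216.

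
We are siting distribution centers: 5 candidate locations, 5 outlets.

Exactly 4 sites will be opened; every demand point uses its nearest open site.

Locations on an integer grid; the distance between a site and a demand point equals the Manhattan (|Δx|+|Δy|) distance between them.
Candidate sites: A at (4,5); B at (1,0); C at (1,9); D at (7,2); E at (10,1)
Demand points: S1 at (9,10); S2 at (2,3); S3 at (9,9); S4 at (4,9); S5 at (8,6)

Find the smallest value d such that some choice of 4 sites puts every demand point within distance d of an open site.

Open {A, B, C, D}.
  Farthest demand point is S1 at distance 9 (to C); all others are ≤ 9.
With {A, B, C, E} the worst case is 9.
With {A, C, D, E} the worst case is 9.
No size-4 selection achieves below 9.

9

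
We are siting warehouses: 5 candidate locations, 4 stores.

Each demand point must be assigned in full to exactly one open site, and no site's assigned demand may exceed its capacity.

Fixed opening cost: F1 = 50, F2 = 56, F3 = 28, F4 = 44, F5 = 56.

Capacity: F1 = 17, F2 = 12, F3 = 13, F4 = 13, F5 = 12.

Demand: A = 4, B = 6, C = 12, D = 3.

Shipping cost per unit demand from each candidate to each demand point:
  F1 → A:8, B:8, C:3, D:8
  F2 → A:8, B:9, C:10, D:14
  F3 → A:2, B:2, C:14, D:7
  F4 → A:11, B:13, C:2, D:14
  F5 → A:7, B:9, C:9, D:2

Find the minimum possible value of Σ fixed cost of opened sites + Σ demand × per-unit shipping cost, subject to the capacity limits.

137

Open {F3, F4}; cheapest assignment that respects the capacities:
  F3 (cap 13, load 13): A, B, D — cost 4×2 + 6×2 + 3×7 = 41
  F4 (cap 13, load 12): C — cost 12×2 = 24
  Shipping 65, fixed 72 → total 137.
  Any other capacity-feasible assignment to {F3, F4} ships for at least 65.
Compare {F1, F3}: its best feasible assignment gives total 155.
Compare {F3, F4, F5}: its best feasible assignment gives total 178.
Every other set of open sites that can feasibly serve all demand totals ≥ 155 even under its best assignment. Minimum: 137.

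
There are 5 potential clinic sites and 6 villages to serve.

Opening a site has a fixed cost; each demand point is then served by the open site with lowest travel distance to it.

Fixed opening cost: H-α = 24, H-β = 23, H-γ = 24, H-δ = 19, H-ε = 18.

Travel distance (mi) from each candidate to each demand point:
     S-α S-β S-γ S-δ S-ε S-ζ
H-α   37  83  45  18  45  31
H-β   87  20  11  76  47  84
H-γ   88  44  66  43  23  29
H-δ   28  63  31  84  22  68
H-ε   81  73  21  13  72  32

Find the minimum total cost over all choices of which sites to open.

186

Open {H-β, H-δ, H-ε}: assign each demand point to its cheapest open site.
  S-α→H-δ 28, S-β→H-β 20, S-γ→H-β 11, S-δ→H-ε 13, S-ε→H-δ 22, S-ζ→H-ε 32
  travel distance 126, fixed 60 → total 186.
Compare {H-α, H-β, H-δ}: travel distance 130 + fixed 66 = 196.
Compare {H-β, H-γ, H-δ, H-ε}: travel distance 123 + fixed 84 = 207.
Compare {H-α, H-β}: travel distance 162 + fixed 47 = 209.
All other subsets cost ≥ 196. Minimum total cost: 186.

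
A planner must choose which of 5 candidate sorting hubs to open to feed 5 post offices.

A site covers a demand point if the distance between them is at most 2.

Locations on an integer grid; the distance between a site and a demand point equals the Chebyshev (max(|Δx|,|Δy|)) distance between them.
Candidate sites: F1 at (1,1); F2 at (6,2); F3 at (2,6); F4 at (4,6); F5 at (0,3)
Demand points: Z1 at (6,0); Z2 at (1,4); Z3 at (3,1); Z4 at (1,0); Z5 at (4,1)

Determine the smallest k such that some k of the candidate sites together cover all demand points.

Coverage sets (demand points within 2 of each site):
  F1: {Z3, Z4}
  F2: {Z1, Z5}
  F3: {Z2}
  F4: {}
  F5: {Z2}
No 2 sites suffice: every size-2 union leaves at least one demand point uncovered.
But {F1, F2, F3} covers everything, so the minimum is 3.

3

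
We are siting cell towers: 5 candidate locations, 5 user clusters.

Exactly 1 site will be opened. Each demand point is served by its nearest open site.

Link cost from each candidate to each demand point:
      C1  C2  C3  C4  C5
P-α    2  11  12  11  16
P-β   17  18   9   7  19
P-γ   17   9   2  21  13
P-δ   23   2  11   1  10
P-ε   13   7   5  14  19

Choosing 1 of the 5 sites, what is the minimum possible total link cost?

Open {P-δ}.
  C1→P-δ 23, C2→P-δ 2, C3→P-δ 11, C4→P-δ 1, C5→P-δ 10  ⇒ total 47.
Compare {P-α}: total 52.
Compare {P-ε}: total 58.
No size-1 selection does better; minimum is 47.

47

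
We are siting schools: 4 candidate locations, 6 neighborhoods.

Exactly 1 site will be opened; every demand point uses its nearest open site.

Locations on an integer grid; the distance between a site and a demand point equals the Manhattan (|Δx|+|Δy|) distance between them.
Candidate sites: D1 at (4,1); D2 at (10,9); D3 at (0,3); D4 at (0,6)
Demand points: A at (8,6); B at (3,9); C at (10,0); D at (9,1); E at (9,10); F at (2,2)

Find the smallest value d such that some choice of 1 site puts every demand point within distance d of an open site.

Open {D1}.
  Farthest demand point is E at distance 14 (to D1); all others are ≤ 14.
With {D2} the worst case is 15.
With {D3} the worst case is 16.
No size-1 selection achieves below 14.

14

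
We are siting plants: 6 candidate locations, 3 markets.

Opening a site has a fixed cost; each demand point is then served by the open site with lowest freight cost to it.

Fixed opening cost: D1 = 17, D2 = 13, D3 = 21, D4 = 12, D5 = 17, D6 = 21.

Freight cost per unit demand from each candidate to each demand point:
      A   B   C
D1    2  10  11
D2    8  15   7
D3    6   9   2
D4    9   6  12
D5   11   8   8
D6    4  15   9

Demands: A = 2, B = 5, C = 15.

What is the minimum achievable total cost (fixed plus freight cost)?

105

Open {D3, D4}: assign each demand point to its cheapest open site.
  A→D3 2×6=12, B→D4 5×6=30, C→D3 15×2=30
  freight cost 72, fixed 33 → total 105.
Compare {D3}: freight cost 87 + fixed 21 = 108.
Compare {D1, D3, D4}: freight cost 64 + fixed 50 = 114.
Compare {D1, D3}: freight cost 79 + fixed 38 = 117.
All other subsets cost ≥ 108. Minimum total cost: 105.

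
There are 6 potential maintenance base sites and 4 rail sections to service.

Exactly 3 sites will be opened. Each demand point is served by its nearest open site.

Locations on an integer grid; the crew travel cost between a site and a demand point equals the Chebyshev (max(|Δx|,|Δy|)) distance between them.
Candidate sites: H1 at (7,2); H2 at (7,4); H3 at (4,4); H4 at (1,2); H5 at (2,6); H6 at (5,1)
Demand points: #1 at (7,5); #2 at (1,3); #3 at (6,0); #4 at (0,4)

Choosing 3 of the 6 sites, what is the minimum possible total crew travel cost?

5

Open {H2, H4, H6}.
  #1→H2 1, #2→H4 1, #3→H6 1, #4→H4 2  ⇒ total 5.
Compare {H1, H2, H4}: total 6.
Compare {H1, H4, H6}: total 7.
No size-3 selection does better; minimum is 5.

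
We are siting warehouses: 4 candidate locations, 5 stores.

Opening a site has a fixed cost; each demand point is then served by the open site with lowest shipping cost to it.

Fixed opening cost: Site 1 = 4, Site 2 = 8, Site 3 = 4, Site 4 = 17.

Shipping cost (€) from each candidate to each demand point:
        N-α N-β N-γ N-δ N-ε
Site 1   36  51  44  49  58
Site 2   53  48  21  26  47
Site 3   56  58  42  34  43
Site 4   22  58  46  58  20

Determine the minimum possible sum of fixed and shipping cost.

Open {Site 2, Site 4}: assign each demand point to its cheapest open site.
  N-α→Site 4 22, N-β→Site 2 48, N-γ→Site 2 21, N-δ→Site 2 26, N-ε→Site 4 20
  shipping cost 137, fixed 25 → total 162.
Compare {Site 1, Site 2, Site 4}: shipping cost 137 + fixed 29 = 166.
Compare {Site 2, Site 3, Site 4}: shipping cost 137 + fixed 29 = 166.
Compare {Site 1, Site 2, Site 3, Site 4}: shipping cost 137 + fixed 33 = 170.
All other subsets cost ≥ 166. Minimum total cost: 162.

162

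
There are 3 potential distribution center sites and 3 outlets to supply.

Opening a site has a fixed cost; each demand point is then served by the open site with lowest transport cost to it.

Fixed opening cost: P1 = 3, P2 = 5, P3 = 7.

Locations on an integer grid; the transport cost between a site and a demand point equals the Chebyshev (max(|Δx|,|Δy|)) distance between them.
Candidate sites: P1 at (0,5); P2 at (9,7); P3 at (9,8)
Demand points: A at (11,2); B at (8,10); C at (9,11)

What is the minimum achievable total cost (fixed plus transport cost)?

17

Open {P2}: assign each demand point to its cheapest open site.
  A→P2 5, B→P2 3, C→P2 4
  transport cost 12, fixed 5 → total 17.
Compare {P3}: transport cost 11 + fixed 7 = 18.
Compare {P1, P2}: transport cost 12 + fixed 8 = 20.
Compare {P1, P3}: transport cost 11 + fixed 10 = 21.
All other subsets cost ≥ 18. Minimum total cost: 17.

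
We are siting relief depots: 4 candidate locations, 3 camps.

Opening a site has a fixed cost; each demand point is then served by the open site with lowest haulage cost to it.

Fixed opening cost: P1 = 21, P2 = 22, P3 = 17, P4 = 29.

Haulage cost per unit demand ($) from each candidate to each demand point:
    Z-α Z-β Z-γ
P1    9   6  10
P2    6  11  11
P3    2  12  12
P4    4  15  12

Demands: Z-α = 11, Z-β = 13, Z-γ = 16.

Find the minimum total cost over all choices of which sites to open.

298

Open {P1, P3}: assign each demand point to its cheapest open site.
  Z-α→P3 11×2=22, Z-β→P1 13×6=78, Z-γ→P1 16×10=160
  haulage cost 260, fixed 38 → total 298.
Compare {P1, P2, P3}: haulage cost 260 + fixed 60 = 320.
Compare {P1, P3, P4}: haulage cost 260 + fixed 67 = 327.
Compare {P1, P4}: haulage cost 282 + fixed 50 = 332.
All other subsets cost ≥ 320. Minimum total cost: 298.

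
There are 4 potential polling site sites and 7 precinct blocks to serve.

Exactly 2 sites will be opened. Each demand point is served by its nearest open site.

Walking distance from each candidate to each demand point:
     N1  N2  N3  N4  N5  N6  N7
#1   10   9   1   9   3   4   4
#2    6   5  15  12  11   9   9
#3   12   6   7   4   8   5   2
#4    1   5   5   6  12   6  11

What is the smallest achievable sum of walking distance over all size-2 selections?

Open {#1, #4}.
  N1→#4 1, N2→#4 5, N3→#1 1, N4→#4 6, N5→#1 3, N6→#1 4, N7→#1 4  ⇒ total 24.
Compare {#1, #3}: total 30.
Compare {#3, #4}: total 30.
No size-2 selection does better; minimum is 24.

24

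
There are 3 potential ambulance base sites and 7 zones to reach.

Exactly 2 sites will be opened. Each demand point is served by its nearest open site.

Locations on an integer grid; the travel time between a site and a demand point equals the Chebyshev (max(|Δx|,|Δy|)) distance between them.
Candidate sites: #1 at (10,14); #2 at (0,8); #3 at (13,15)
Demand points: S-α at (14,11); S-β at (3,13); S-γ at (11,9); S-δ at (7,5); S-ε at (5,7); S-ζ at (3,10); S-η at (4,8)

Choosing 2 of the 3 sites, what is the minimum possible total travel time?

Open {#1, #2}.
  S-α→#1 4, S-β→#2 5, S-γ→#1 5, S-δ→#2 7, S-ε→#2 5, S-ζ→#2 3, S-η→#2 4  ⇒ total 33.
Compare {#2, #3}: total 34.
Compare {#1, #3}: total 45.

33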